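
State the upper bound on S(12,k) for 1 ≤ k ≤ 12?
1,379,400

Row S(12,k) for k = 1..12 (via S(n,k) = k·S(n−1,k) + S(n−1,k−1)): 1, 2,047, 86,526, 611,501, 1,379,400, 1,323,652, 627,396, 159,027, 22,275, 1,705, 66, 1. The row is unimodal; maximum at k = 5: 1,379,400.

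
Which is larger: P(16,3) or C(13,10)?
P(16,3)

Working:
P(16,3)=3,360, C(13,10)=286.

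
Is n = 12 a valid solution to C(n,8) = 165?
No

Explanation: C(12,8) = 12·11·10·9·8·7·6·5/8! = 19,958,400/40,320 = 495, which does not equal 165.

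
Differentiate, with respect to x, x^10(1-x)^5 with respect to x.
10x^9(1-x)^5 - 5x^10(1-x)^4

Reasoning: Product rule: 10x^{9}(1-x)^{5} + x^10·(-5)(1-x)^{4}.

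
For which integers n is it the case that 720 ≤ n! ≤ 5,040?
6, 7

Explanation: n! is strictly increasing; 6! = 720 and 7! = 5,040, so valid n = 6, 7.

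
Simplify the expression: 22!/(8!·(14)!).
This is C(22,8) = 319,770.
Final answer: 319,770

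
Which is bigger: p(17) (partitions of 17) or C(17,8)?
C(17,8)

Working:
Pentagonal recurrence p(n) = p(n−1) + p(n−2) − p(n−5) − p(n−7) + …: p(17) = p(16) + p(15) − p(12) − p(10) + p(5) + p(2) = 231 + 176 − 77 − 42 + 7 + 2 = 297; C(17,8) = 24,310.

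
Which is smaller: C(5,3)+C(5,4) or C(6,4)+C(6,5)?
C(5,3)+C(5,4)
First=15, Second=21.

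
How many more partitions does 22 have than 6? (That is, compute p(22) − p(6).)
Pentagonal recurrence p(n) = p(n−1) + p(n−2) − p(n−5) − p(n−7) + …: p(22) = p(21) + p(20) − p(17) − p(15) + p(10) + p(7) − p(0) = 792 + 627 − 297 − 176 + 42 + 15 − 1 = 1,002.
p(6) = p(5) + p(4) − p(1) = 7 + 5 − 1 = 11.
Difference = 1,002 − 11 = 991.
Final answer: 991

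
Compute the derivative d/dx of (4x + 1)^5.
20(4x + 1)^4

Explanation: Chain rule: 5(4x+1)^{4} × 4 = 20(4x+1)^{4}.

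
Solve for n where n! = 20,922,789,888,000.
16

Solution: n! is strictly increasing. 14! = 87,178,291,200, 15! = 1,307,674,368,000, 16! = 20,922,789,888,000 ✓. So n = 16.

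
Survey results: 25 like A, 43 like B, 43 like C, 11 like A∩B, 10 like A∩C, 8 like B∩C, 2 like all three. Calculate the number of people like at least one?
84

Reasoning: |A∪B∪C| = 25+43+43-11-10-8+2 = 84.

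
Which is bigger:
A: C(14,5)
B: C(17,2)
A=C(14,5)=2,002, B=C(17,2)=136.

Answer: A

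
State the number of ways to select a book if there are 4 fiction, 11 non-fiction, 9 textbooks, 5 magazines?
29

By the addition principle: 4 + 11 + 9 + 5 = 29.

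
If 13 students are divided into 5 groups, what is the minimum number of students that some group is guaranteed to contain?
3
Pigeonhole: ⌈13/5⌉ = 3.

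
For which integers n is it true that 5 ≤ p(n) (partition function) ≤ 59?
4, 5, 6, 7, 8, 9, 10, 11

Reasoning: Tabulating p(n) via p(n) = p(n−1) + p(n−2) − p(n−5) − p(n−7) + …: p(3)=3; p(4)=5; p(5)=7; p(6)=11; p(7)=15; p(8)=22; p(9)=30; p(10)=42; p(11)=56; p(12)=77. So valid n = 4, 5, 6, 7, 8, 9, 10, 11.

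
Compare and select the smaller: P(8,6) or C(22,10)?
P(8,6)

Working:
P(8,6)=20,160, C(22,10)=646,646.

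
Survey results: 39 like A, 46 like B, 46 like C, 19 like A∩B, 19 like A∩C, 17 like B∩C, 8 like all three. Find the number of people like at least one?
84

Working:
|A∪B∪C| = 39+46+46-19-19-17+8 = 84.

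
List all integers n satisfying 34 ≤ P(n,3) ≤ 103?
5

Working:
P(4,3)=24; P(5,3)=60; P(6,3)=120. So valid n = 5.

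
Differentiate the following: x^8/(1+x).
(8x^7(1+x) - x^8)/(1+x)²

Quotient rule: [8x^{7}(1+x) - x^8]/(1+x)².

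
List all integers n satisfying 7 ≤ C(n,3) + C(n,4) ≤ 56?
5, 6

Working:
C(4,3)+C(4,4)=5; C(5,3)+C(5,4)=15; C(6,3)+C(6,4)=35; C(7,3)+C(7,4)=70. So valid n = 5, 6.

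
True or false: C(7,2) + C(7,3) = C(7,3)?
False

Solution: Pascal's identity gives C(8,3) = 56, whereas C(7,3) = 35.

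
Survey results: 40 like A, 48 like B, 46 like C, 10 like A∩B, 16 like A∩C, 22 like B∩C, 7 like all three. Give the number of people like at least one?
|A∪B∪C| = 40+48+46-10-16-22+7 = 93.
Final answer: 93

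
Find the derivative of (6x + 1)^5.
30(6x + 1)^4
Chain rule: 5(6x+1)^{4} × 6 = 30(6x+1)^{4}.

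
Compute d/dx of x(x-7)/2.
(2x - 7)/2

Reasoning: d/dx[(x-0)(x-7)] = (x-7) + (x-0) = 2x - 7. Dividing by 2 gives (2x - 7)/2.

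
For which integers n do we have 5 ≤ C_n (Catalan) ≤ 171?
3, 4, 5, 6

Reasoning: C_2=2; C_3=5; C_4=14; C_5=42; C_6=132; C_7=429. So valid n = 3, 4, 5, 6.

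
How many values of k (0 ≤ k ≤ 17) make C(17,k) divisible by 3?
0

Solution: Checking C(17,k) mod 3 for k = 0..17: none are divisible by 3. Count = 0.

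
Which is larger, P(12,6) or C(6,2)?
P(12,6)

Working:
P(12,6)=665,280, C(6,2)=15.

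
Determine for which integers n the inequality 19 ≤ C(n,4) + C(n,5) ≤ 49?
6

Solution: C(5,4)+C(5,5)=6; C(6,4)+C(6,5)=21; C(7,4)+C(7,5)=56. So valid n = 6.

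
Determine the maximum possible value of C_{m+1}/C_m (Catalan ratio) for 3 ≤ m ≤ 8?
17/5
C_{m+1}/C_m = 2(2m+1)/(m+2), which increases with m. Maximum at m = 8: 2·17/10 = 17/5.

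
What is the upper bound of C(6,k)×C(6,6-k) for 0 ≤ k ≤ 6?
C(6,k)·C(6,6-k) = C(6,k)², maximised at the centre k = 3: C(6,3)² = 400.
Final answer: 400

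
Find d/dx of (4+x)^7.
7(4+x)^6

Reasoning: Using the power rule: d/dx (4+x)^7 = 7(4+x)^{6}.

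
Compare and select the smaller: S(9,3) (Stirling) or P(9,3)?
P(9,3)
S(9,3) = 3·S(8,3) + S(8,2) = 3·966 + 127 = 3,025; P(9,3) = 504.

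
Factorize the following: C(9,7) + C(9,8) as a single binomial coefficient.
C(10,8)

Solution: By Pascal's identity: C(9,7) + C(9,8) = C(10,8) = 45.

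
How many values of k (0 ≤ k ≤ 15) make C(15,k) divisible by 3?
10
Checking C(15,k) mod 3 for k = 0..15: divisible at k = 1, 2, 4, 5, 7, 8, 10, 11, 13, 14. That's 10 values.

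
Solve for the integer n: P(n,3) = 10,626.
23

Reasoning: P(n,3) = n(n−1)(n−2) is increasing in n; n(n−1)(n−2) ≈ (n−1)^3 = 10,626 gives n ≈ 23.0. Check: P(21,3) = 7,980, P(22,3) = 9,240, P(23,3) = 10,626 ✓. So n = 23.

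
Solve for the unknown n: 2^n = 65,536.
16

65,536 = 1,024 × 64 = 2^10 × 2^6 = 2^16, so n = 16.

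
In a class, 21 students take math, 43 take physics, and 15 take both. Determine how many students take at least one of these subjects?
|A∪B| = |A|+|B|-|A∩B| = 21+43-15 = 49.
Final answer: 49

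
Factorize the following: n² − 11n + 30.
(n − 5)(n − 6)

Reasoning: Seek roots whose sum is 11 and product is 30: (5, 6). So n² − 11n + 30 = (n − 5)(n − 6).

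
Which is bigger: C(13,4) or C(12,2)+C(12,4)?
C(13,4)
C(13,4)=715; C(12,2)+C(12,4)=66+495=561.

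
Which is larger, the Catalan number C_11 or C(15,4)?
C_11 = C(22,11)/(11+1) = 705,432/12 = 58,786; C(15,4) = 1,365.
Final answer: C_11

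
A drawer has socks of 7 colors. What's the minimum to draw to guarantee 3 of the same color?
Worst case: 2 of each = 14. One more: 15.

Answer: 15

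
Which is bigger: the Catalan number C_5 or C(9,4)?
C(9,4)
C_5 = C(10,5)/(5+1) = 252/6 = 42; C(9,4) = 126.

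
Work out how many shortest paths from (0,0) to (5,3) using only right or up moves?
56

Choose 5 rights from 8 moves: C(8,5) = 56.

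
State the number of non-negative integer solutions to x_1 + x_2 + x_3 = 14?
120

Explanation: C(14+3-1, 3-1) = 120.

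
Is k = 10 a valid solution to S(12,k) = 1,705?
Yes

Working:
S(12,10) = 10·S(11,10) + S(11,9) = 10·55 + 1,155 = 1,705, which equals 1,705.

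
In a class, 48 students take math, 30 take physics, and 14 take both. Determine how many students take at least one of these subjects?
64

Reasoning: |A∪B| = |A|+|B|-|A∩B| = 48+30-14 = 64.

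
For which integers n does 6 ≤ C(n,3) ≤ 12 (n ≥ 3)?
C(4,3)=4; C(5,3)=10; C(6,3)=20. So valid n = 5.

Answer: 5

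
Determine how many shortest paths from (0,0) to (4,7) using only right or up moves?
Choose 4 rights from 11 moves: C(11,4) = 330.

Answer: 330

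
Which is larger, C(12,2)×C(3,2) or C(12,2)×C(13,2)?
C(12,2)×C(3,2)=198, C(12,2)×C(13,2)=5,148.

Answer: C(12,2)×C(13,2)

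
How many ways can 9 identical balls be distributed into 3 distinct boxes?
55

C(9+3-1, 3-1) = C(11, 2) = 55.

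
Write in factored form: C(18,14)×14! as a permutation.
P(18,14)

Solution: C(18,14)×14! = [18!/(14!(4)!)]×14! = 18!/(4)! = P(18,14) = 266,765,571,072,000.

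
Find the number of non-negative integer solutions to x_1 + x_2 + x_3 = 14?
120

Solution: C(14+3-1, 3-1) = 120.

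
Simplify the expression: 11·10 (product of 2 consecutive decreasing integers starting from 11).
This is P(11,2) = 11!/(9)! = 110.
Final answer: 110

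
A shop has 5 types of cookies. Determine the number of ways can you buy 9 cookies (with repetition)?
715

Working:
Stars and bars: C(9+5-1, 9) = C(13, 9) = 715.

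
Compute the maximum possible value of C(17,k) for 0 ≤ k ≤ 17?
24,310

Maximum at k = 8 or k = 9: C(17,8) = 24,310.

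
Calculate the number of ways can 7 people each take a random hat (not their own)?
Using D(n) = (n-1)[D(n-1) + D(n-2)]:
D(7) = (7-1) × [D(6) + D(5)]
      = 6 × [265 + 44]
      = 6 × 309
      = 1,854

Answer: 1,854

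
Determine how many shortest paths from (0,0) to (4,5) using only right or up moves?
126

Reasoning: Choose 4 rights from 9 moves: C(9,4) = 126.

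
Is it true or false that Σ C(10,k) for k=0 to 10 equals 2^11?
False

Working:
Binomial theorem: Σ C(10,k) = (1+1)^10 = 2^10 = 1,024; RHS 2^11 = 2,048.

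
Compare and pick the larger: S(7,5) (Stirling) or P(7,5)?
P(7,5)
S(7,5) = 5·S(6,5) + S(6,4) = 5·15 + 65 = 140; P(7,5) = 2,520.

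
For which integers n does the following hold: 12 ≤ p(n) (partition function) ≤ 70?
7, 8, 9, 10, 11

Explanation: Tabulating p(n) via p(n) = p(n−1) + p(n−2) − p(n−5) − p(n−7) + …: p(6)=11; p(7)=15; p(8)=22; p(9)=30; p(10)=42; p(11)=56; p(12)=77. So valid n = 7, 8, 9, 10, 11.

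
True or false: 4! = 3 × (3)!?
False
4! = 4 × 3! = 24, but 3 × 3! = 18.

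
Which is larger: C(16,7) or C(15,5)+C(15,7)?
C(16,7)=11,440; C(15,5)+C(15,7)=3,003+6,435=9,438.

Answer: C(16,7)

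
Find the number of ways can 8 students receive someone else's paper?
14,833
Using D(n) = (n-1)[D(n-1) + D(n-2)]:
D(8) = (8-1) × [D(7) + D(6)]
      = 7 × [1854 + 265]
      = 7 × 2119
      = 14,833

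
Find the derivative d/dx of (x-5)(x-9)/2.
(2x - 14)/2

Explanation: d/dx[(x-5)(x-9)] = (x-9) + (x-5) = 2x - 14. Dividing by 2 gives (2x - 14)/2.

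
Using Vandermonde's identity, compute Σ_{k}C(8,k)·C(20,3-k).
3,276
= C(8+20,3) = C(28,3) = 3,276.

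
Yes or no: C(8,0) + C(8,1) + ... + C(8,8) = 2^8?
Yes
Binomial theorem with x = y = 1: Σ C(8,i) = (1+1)^8 = 2^8 = 256. The statement holds.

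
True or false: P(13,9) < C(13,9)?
False

Explanation: P(13,9) = 259,459,200 and C(13,9) = 715; P(n,r) = r! × C(n,r) so P > C whenever r ≥ 2.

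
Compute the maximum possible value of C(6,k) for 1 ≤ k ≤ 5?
20

Solution: C(6,k) is maximised at the centre of the row: C(6,3) = 20.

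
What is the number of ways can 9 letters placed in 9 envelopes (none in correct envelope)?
133,496

Explanation: Using D(n) = (n-1)[D(n-1) + D(n-2)]:
D(9) = (9-1) × [D(8) + D(7)]
      = 8 × [14833 + 1854]
      = 8 × 16687
      = 133,496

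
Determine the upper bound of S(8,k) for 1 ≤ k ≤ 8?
1,701

Reasoning: Row S(8,k) for k = 1..8 (via S(n,k) = k·S(n−1,k) + S(n−1,k−1)): 1, 127, 966, 1,701, 1,050, 266, 28, 1. The row is unimodal; maximum at k = 4: 1,701.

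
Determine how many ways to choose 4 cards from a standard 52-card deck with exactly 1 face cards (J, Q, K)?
118,560

Solution: 12 face cards and 40 non-face cards: C(12,1) × C(40,3) = 12 × 9,880 = 118,560.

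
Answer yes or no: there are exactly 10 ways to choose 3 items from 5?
Yes

C(5,3) = 10.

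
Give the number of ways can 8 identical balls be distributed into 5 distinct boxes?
495

Explanation: C(8+5-1, 5-1) = C(12, 4) = 495.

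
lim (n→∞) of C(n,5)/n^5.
1/120

Explanation: C(n,5) ≈ n^5/5! for large n. Limit = 1/5! = 1/120.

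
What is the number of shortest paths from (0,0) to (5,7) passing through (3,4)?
350

To (3,4): C(7,3)=35. From there: C(5,2)=10. Total: 350.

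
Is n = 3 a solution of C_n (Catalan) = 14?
No

C_3 = C(6,3)/(3+1) = 20/4 = 5, which does not equal 14.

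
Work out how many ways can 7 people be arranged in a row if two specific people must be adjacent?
Treat pair as unit: (7-1)! arrangements × 2 internal orders = 1,440.
Final answer: 1,440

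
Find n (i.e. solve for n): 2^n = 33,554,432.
33,554,432 = 1,024 × 1,024 × 32 = 2^10 × 2^10 × 2^5 = 2^25, so n = 25.
Final answer: 25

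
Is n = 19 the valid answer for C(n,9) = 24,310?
No

Working:
C(19,9) = 19·18·17·16·15·14·13·12·11/9! = 33,522,128,640/362,880 = 92,378, which does not equal 24,310.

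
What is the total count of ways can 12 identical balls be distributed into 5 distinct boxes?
1,820

Explanation: C(12+5-1, 5-1) = C(16, 4) = 1,820.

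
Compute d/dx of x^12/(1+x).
(12x^11(1+x) - x^12)/(1+x)²

Working:
Quotient rule: [12x^{11}(1+x) - x^12]/(1+x)².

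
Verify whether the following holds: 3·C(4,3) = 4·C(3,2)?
True

Reasoning: Absorption identity k·C(n,k) = n·C(n-1,k-1). LHS = 3·4 = 12; RHS = 4·3 = 12.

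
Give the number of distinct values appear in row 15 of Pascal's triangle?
8

Working:
Row 15 has entries C(15,0)..C(15,15); by symmetry C(15,k)=C(15,15-k), giving 8 distinct values.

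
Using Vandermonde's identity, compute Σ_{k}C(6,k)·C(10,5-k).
4,368

Solution: = C(6+10,5) = C(16,5) = 4,368.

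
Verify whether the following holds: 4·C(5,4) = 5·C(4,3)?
True

Reasoning: Absorption identity k·C(n,k) = n·C(n-1,k-1). LHS = 4·5 = 20; RHS = 5·4 = 20.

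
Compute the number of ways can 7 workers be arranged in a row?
5,040

Working:
Arrangements of 7 distinct objects: 7! = 5,040.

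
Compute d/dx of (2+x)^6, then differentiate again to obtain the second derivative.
30(2+x)^4

First derivative: 6(2+x)^{5}. Second derivative: 6·5·(2+x)^{4} = 30(2+x)^{4}.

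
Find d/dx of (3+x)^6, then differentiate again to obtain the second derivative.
30(3+x)^4

Reasoning: First derivative: 6(3+x)^{5}. Second derivative: 6·5·(3+x)^{4} = 30(3+x)^{4}.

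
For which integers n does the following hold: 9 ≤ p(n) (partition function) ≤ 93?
6, 7, 8, 9, 10, 11, 12

Tabulating p(n) via p(n) = p(n−1) + p(n−2) − p(n−5) − p(n−7) + …: p(5)=7; p(6)=11; p(7)=15; p(8)=22; p(9)=30; p(10)=42; p(11)=56; p(12)=77; p(13)=101. So valid n = 6, 7, 8, 9, 10, 11, 12.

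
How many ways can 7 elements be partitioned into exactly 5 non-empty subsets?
140

Explanation: This equals S(7,5), the Stirling number of the 2nd kind.
Using the Stirling recurrence: S(n,k) = k·S(n-1,k) + S(n-1,k-1)
S(7,5) = 5·S(6,5) + S(6,4)
         = 5·15 + 65
         = 75 + 65
         = 140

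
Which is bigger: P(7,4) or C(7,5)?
P(7,4)

Reasoning: P(7,4)=840, C(7,5)=21.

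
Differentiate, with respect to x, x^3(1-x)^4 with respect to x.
3x^2(1-x)^4 - 4x^3(1-x)^3

Product rule: 3x^{2}(1-x)^{4} + x^3·(-4)(1-x)^{3}.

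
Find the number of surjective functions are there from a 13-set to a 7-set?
28,805,736,960

Solution: Onto functions = 7! × S(13,7)
First compute S(13,7) via recurrence:
Using the Stirling recurrence: S(n,k) = k·S(n-1,k) + S(n-1,k-1)
S(13,7) = 7·S(12,7) + S(12,6)
         = 7·627396 + 1323652
         = 4391772 + 1323652
         = 5,715,424
Then: 5040 × 5715424 = 28,805,736,960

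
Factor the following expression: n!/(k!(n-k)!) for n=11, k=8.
C(11,8) = 165

Explanation: This is the binomial coefficient C(11,8) = 165.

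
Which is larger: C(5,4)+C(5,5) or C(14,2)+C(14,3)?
C(14,2)+C(14,3)

First=6, Second=455.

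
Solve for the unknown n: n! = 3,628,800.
10
n! is strictly increasing. 8! = 40,320, 9! = 362,880, 10! = 3,628,800 ✓. So n = 10.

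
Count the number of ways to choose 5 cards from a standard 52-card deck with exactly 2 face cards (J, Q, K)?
652,080

Solution: 12 face cards and 40 non-face cards: C(12,2) × C(40,3) = 66 × 9,880 = 652,080.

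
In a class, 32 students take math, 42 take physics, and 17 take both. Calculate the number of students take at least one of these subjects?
57

Solution: |A∪B| = |A|+|B|-|A∩B| = 32+42-17 = 57.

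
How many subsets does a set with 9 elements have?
512

Explanation: Each element can be included or excluded: 2^9 = 512.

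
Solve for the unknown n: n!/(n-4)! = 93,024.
19

Solution: n!/(n-4)! = n×(n-1)×(n-2)×(n-3), a product of 4 consecutive integers ≈ (n−1.5)^4. 93,024^(1/4) + 1.5 ≈ 19.0; check n = 19: 19×18×17×16 = 93,024 ✓. So n = 19.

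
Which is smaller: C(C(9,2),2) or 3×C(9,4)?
3×C(9,4)

Reasoning: C(C(9,2),2)=630, 3×C(9,4)=378.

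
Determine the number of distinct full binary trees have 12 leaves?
Using the Catalan number formula: C_n = C(2n, n) / (n+1)
C_11 = C(22, 11) / (11+1)
     = 705432 / 12
     = 58,786
Final answer: 58,786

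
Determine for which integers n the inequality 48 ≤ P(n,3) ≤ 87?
5
P(4,3)=24; P(5,3)=60; P(6,3)=120. So valid n = 5.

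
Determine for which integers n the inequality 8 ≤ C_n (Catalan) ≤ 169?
4, 5, 6

Explanation: C_3=5; C_4=14; C_5=42; C_6=132; C_7=429. So valid n = 4, 5, 6.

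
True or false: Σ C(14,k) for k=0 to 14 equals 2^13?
False

Solution: Binomial theorem: Σ C(14,k) = (1+1)^14 = 2^14 = 16,384; RHS 2^13 = 8,192.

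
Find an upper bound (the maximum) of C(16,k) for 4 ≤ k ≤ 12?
C(16,k) is maximised at the centre of the row: C(16,8) = 12,870.

Answer: 12,870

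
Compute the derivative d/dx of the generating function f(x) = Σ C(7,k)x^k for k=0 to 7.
Σ k·C(7,k)x^(k-1) for k=1 to 7

Term-by-term differentiation gives Σ k·C(7,k)x^{k-1} for k=1 to 7.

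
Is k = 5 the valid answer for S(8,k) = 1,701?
No

Solution: S(8,5) = 5·S(7,5) + S(7,4) = 5·140 + 350 = 1,050, which does not equal 1,701.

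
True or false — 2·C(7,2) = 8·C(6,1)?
False

Reasoning: Absorption identity k·C(n,k) = n·C(n-1,k-1). LHS = 2·21 = 42; RHS = 8·6 = 48.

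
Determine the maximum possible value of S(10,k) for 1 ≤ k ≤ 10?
42,525

Reasoning: Row S(10,k) for k = 1..10 (via S(n,k) = k·S(n−1,k) + S(n−1,k−1)): 1, 511, 9,330, 34,105, 42,525, 22,827, 5,880, 750, 45, 1. The row is unimodal; maximum at k = 5: 42,525.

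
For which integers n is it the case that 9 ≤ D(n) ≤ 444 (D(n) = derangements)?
4, 5, 6

Reasoning: Using D(n) = (n−1)[D(n−1) + D(n−2)] with D(1)=0, D(2)=1: D(3)=2; D(4)=9; D(5)=44; D(6)=265; D(7)=1,854. So valid n = 4, 5, 6.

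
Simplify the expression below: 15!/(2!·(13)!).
105
This is C(15,2) = 105.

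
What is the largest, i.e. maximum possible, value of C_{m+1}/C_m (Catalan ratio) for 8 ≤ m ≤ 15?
62/17

C_{m+1}/C_m = 2(2m+1)/(m+2), which increases with m. Maximum at m = 15: 2·31/17 = 62/17.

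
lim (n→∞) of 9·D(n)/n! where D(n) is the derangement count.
9/e

D(n)/n! → 1/e, so 9·D(n)/n! → 9/e.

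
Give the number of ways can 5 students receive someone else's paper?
44
Using D(n) = (n-1)[D(n-1) + D(n-2)]:
D(5) = (5-1) × [D(4) + D(3)]
      = 4 × [9 + 2]
      = 4 × 11
      = 44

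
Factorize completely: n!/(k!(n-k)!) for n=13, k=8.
This is the binomial coefficient C(13,8) = 1,287.

Answer: C(13,8) = 1,287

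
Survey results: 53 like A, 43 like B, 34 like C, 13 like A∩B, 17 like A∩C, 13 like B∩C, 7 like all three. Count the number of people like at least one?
94

|A∪B∪C| = 53+43+34-13-17-13+7 = 94.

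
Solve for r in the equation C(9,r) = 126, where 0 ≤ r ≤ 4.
4

Solution: C(9,r) is increasing for 0 ≤ r ≤ 4. Stepping up (C(9,r+1) = C(9,r)·(9−r)/(r+1)): C(9,1) = 9, C(9,2) = 36, C(9,3) = 84, C(9,4) = 126 ✓. So r = 4.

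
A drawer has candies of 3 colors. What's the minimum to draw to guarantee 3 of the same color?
7

Working:
Worst case: 2 of each = 6. One more: 7.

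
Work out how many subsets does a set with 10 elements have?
1,024

Explanation: Each element can be included or excluded: 2^10 = 1,024.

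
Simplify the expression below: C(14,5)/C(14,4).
2
C(n,k+1)/C(n,k) = (n−k)/(k+1). Here (14−4)/(4+1) = 10/5 = 2.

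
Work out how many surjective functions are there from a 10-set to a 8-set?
30,240,000

Onto functions = 8! × S(10,8)
First compute S(10,8) via recurrence:
Using the Stirling recurrence: S(n,k) = k·S(n-1,k) + S(n-1,k-1)
S(10,8) = 8·S(9,8) + S(9,7)
         = 8·36 + 462
         = 288 + 462
         = 750
Then: 40320 × 750 = 30,240,000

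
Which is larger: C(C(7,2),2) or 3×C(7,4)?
C(C(7,2),2)=210, 3×C(7,4)=105.
Final answer: C(C(7,2),2)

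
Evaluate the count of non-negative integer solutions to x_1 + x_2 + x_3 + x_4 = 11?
C(11+4-1, 4-1) = 364.

Answer: 364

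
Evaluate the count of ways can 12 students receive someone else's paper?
176,214,841

Solution: Using D(n) = (n-1)[D(n-1) + D(n-2)]:
D(12) = (12-1) × [D(11) + D(10)]
      = 11 × [14684570 + 1334961]
      = 11 × 16019531
      = 176,214,841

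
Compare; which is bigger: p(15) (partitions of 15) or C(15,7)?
C(15,7)

Pentagonal recurrence p(n) = p(n−1) + p(n−2) − p(n−5) − p(n−7) + …: p(15) = p(14) + p(13) − p(10) − p(8) + p(3) + p(0) = 135 + 101 − 42 − 22 + 3 + 1 = 176; C(15,7) = 6,435.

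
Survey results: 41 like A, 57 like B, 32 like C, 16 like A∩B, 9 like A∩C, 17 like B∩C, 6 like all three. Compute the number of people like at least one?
94

|A∪B∪C| = 41+57+32-16-9-17+6 = 94.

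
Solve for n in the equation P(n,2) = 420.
P(n,2) = n(n−1) is increasing in n; n(n−1) ≈ (n−0.5)^2 = 420 gives n ≈ 21.0. Check: P(19,2) = 342, P(20,2) = 380, P(21,2) = 420 ✓. So n = 21.

Answer: 21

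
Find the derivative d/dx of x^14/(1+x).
(14x^13(1+x) - x^14)/(1+x)²

Quotient rule: [14x^{13}(1+x) - x^14]/(1+x)².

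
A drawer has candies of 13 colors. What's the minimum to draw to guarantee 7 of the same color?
Worst case: 6 of each = 78. One more: 79.

Answer: 79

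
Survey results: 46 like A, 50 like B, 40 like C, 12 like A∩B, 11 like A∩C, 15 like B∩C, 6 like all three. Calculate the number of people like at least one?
104

Explanation: |A∪B∪C| = 46+50+40-12-11-15+6 = 104.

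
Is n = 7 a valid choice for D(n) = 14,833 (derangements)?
No

Explanation: D(7) = (7-1)·[D(6) + D(5)] = 6·[265 + 44] = 1,854, which does not equal 14,833.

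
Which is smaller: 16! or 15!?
15!

Working:
16!=20,922,789,888,000, 15!=1,307,674,368,000. 16! > 15!.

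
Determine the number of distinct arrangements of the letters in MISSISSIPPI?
34,650

Working:
Word has 11 letters (M=1, I=4, S=4, P=2). Arrangements: 11!/Π(k!) = 34,650.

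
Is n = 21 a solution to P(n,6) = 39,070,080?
P(21,6) = 21·20·19·18·17·16 = 39,070,080, which equals 39,070,080.
Final answer: Yes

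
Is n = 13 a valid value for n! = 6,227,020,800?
13! = 13·12! = 13·479,001,600 = 6,227,020,800, which equals 6,227,020,800.

Answer: Yes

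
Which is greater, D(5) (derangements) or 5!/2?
5!/2

Explanation: D(5) = (5-1)·[D(4) + D(3)] = 4·[9 + 2] = 44; 5!/2 = 120/2 = 60.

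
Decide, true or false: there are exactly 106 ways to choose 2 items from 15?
False

Solution: C(15,2) = 105 ≠ 106.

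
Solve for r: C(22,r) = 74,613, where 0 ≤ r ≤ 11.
6

Reasoning: C(22,r) is increasing for 0 ≤ r ≤ 11. Stepping up (C(22,r+1) = C(22,r)·(22−r)/(r+1)): C(22,1) = 22, C(22,2) = 231, C(22,3) = 1,540, C(22,4) = 7,315, C(22,5) = 26,334, C(22,6) = 74,613 ✓. So r = 6.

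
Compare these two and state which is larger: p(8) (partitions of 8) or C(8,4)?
C(8,4)

Working:
Pentagonal recurrence p(n) = p(n−1) + p(n−2) − p(n−5) − p(n−7) + …: p(8) = p(7) + p(6) − p(3) − p(1) = 15 + 11 − 3 − 1 = 22; C(8,4) = 70.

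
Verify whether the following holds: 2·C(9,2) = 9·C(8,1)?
True

Absorption identity k·C(n,k) = n·C(n-1,k-1). LHS = 2·36 = 72; RHS = 9·8 = 72.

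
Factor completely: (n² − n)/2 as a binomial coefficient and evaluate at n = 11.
(n² − n)/2 = n(n−1)/2 = C(n,2). At n = 11: C(11,2) = 55.

Answer: C(n,2); C(11,2) = 55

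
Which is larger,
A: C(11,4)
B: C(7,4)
A=C(11,4)=330, B=C(7,4)=35.

Answer: A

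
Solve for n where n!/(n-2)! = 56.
n!/(n-2)! = n×(n-1), a product of 2 consecutive integers ≈ (n−0.5)^2. 56^(1/2) + 0.5 ≈ 8.0; check n = 8: 8×7 = 56 ✓. So n = 8.

Answer: 8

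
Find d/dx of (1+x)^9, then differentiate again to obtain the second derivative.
First derivative: 9(1+x)^{8}. Second derivative: 9·8·(1+x)^{7} = 72(1+x)^{7}.

Answer: 72(1+x)^7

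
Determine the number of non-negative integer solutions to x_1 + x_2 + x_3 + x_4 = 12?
455

Solution: C(12+4-1, 4-1) = 455.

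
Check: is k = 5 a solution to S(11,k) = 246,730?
Yes
S(11,5) = 5·S(10,5) + S(10,4) = 5·42,525 + 34,105 = 246,730, which equals 246,730.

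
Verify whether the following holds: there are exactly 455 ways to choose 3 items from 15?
True

Reasoning: C(15,3) = 455.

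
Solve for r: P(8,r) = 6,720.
5

Working:
P(8,r) = 8·7·…·(8−r+1), a product of r factors. Multiplying down from 8: 8 = 8; 8·7 = 56; 8·7·6 = 336; 8·7·6·5 = 1,680; 8·7·6·5·4 = 6,720 ✓ (5 factors). So r = 5.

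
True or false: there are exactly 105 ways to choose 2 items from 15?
True

Explanation: C(15,2) = 105.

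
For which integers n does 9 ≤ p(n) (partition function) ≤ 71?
Tabulating p(n) via p(n) = p(n−1) + p(n−2) − p(n−5) − p(n−7) + …: p(5)=7; p(6)=11; p(7)=15; p(8)=22; p(9)=30; p(10)=42; p(11)=56; p(12)=77. So valid n = 6, 7, 8, 9, 10, 11.

Answer: 6, 7, 8, 9, 10, 11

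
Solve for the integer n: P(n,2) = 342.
P(n,2) = n(n−1) is increasing in n; n(n−1) ≈ (n−0.5)^2 = 342 gives n ≈ 19.0. Check: P(17,2) = 272, P(18,2) = 306, P(19,2) = 342 ✓. So n = 19.
Final answer: 19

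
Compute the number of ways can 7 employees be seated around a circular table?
Circular arrangements: (7-1)! = 720.
Final answer: 720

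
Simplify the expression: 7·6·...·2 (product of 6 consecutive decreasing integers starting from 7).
5,040

This is P(7,6) = 7!/(1)! = 5,040.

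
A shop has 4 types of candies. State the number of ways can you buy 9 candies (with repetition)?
Stars and bars: C(9+4-1, 9) = C(12, 9) = 220.

Answer: 220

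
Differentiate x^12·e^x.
Product rule: d/dx[x^12]·e^x + x^12·d/dx[e^x] = 12x^{11}e^x + x^12e^x.
Final answer: (12x^11 + x^12)e^x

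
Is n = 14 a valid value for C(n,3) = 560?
No
C(14,3) = 14·13·12/3! = 2,184/6 = 364, which does not equal 560.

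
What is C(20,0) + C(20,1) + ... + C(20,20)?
1,048,576

Working:
Sum of binomial coefficients = 2^20 = 1,048,576.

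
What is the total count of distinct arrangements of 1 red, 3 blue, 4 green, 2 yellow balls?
12,600

Reasoning: Multinomial: 10!/(1! × 3! × 4! × 2!) = 12,600.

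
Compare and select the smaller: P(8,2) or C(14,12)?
P(8,2)

Explanation: P(8,2)=56, C(14,12)=91.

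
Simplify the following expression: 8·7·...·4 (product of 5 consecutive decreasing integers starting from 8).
6,720

Solution: This is P(8,5) = 8!/(3)! = 6,720.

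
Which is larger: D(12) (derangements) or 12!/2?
12!/2

Explanation: D(12) = (12-1)·[D(11) + D(10)] = 11·[14,684,570 + 1,334,961] = 176,214,841; 12!/2 = 479,001,600/2 = 239,500,800.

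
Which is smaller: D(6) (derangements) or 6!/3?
6!/3

Explanation: D(6) = (6-1)·[D(5) + D(4)] = 5·[44 + 9] = 265; 6!/3 = 720/3 = 240.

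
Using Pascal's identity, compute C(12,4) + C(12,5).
C(12,4) + C(12,5) = C(13,5) = 1,287.

Answer: 1,287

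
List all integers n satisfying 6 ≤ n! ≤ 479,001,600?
3, 4, 5, 6, 7, 8, 9, 10, 11, 12
n! is strictly increasing; 3! = 6 and 12! = 479,001,600, so valid n = 3, 4, 5, 6, 7, 8, 9, 10, 11, 12.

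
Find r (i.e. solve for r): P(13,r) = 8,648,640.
7

Explanation: P(13,r) = 13·12·…·(13−r+1), a product of r factors. Multiplying down from 13: 13 = 13; 13·12 = 156; 13·12·11 = 1,716; 13·12·11·10 = 17,160; 13·12·11·10·9 = 154,440; 13·12·11·10·9·8 = 1,235,520; 13·12·11·10·9·8·7 = 8,648,640 ✓ (7 factors). So r = 7.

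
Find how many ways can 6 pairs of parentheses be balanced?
132

Working:
Using the Catalan number formula: C_n = C(2n, n) / (n+1)
C_6 = C(12, 6) / (6+1)
     = 924 / 7
     = 132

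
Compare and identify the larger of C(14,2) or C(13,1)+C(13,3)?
C(13,1)+C(13,3)
C(14,2)=91; C(13,1)+C(13,3)=13+286=299.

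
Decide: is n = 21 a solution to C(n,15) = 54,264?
C(21,15) = 21·20·19·18·17·16·15·14·13·12·11·10·9·8·7/15! = 70,959,641,905,152,000/1,307,674,368,000 = 54,264, which equals 54,264.
Final answer: Yes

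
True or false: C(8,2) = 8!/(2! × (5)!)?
The correct denominator is 2!×6!, giving C(8,2) = 28; the stated RHS is 8!/(2!×5!) = 168 ≠ 28, so the statement does not hold.

Answer: False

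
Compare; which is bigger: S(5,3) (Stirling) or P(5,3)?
P(5,3)

S(5,3) = 3·S(4,3) + S(4,2) = 3·6 + 7 = 25; P(5,3) = 60.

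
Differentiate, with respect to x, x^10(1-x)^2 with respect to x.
10x^9(1-x)^2 - 2x^10(1-x)^1

Reasoning: Product rule: 10x^{9}(1-x)^{2} + x^10·(-2)(1-x)^{1}.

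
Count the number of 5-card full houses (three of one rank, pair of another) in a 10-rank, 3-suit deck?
270

Explanation: Triple rank: 10. Triple suits: C(3,3)=1. Pair rank: 9. Pair suits: C(3,2)=3. Total: 270.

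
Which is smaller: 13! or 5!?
5!
13!=6,227,020,800, 5!=120. 13! > 5!.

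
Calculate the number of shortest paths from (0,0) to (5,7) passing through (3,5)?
336

Reasoning: To (3,5): C(8,3)=56. From there: C(4,2)=6. Total: 336.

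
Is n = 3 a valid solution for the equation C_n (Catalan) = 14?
No
C_3 = C(6,3)/(3+1) = 20/4 = 5, which does not equal 14.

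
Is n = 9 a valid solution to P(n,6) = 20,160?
No

P(9,6) = 9·8·7·6·5·4 = 60,480, which does not equal 20,160.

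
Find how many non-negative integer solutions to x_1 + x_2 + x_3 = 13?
105

Reasoning: C(13+3-1, 3-1) = 105.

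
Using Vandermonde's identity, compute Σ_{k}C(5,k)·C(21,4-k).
= C(5+21,4) = C(26,4) = 14,950.

Answer: 14,950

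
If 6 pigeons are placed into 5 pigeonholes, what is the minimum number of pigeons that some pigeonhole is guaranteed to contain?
2

Working:
Pigeonhole: ⌈6/5⌉ = 2.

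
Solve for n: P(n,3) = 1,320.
P(n,3) = n(n−1)(n−2) is increasing in n; n(n−1)(n−2) ≈ (n−1)^3 = 1,320 gives n ≈ 12.0. Check: P(10,3) = 720, P(11,3) = 990, P(12,3) = 1,320 ✓. So n = 12.
Final answer: 12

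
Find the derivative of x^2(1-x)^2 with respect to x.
2x^1(1-x)^2 - 2x^2(1-x)^1

Product rule: 2x^{1}(1-x)^{2} + x^2·(-2)(1-x)^{1}.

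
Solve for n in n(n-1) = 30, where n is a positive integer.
6

Working:
n² − n − 30 = 0, so n = (1 ± √(1 + 4·30))/2 = (1 ± √121)/2 = (1 ± 11)/2, i.e. n = 6 or n = -5. Taking the positive root, n = 6 (check: 6×5 = 30).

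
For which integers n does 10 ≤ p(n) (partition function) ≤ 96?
6, 7, 8, 9, 10, 11, 12

Working:
Tabulating p(n) via p(n) = p(n−1) + p(n−2) − p(n−5) − p(n−7) + …: p(5)=7; p(6)=11; p(7)=15; p(8)=22; p(9)=30; p(10)=42; p(11)=56; p(12)=77; p(13)=101. So valid n = 6, 7, 8, 9, 10, 11, 12.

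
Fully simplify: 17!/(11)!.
8,910,720
This equals 17×16×...×12 = 8,910,720.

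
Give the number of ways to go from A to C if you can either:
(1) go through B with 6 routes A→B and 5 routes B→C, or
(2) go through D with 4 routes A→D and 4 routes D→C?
Route via B: 6×5=30. Route via D: 4×4=16. Total: 46.
Final answer: 46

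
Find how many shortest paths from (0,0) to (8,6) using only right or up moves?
Choose 8 rights from 14 moves: C(14,8) = 3,003.

Answer: 3,003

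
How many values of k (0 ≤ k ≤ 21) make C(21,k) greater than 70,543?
8

Solution: Row 21 is unimodal and symmetric about k=21/2. C(21,6)=54,264 ≤ 70,543; C(21,7)=116,280 > 70,543; by symmetry C(21,k) > 70,543 for k = 7..14. That's 14 - 7 + 1 = 8 values.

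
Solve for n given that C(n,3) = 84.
9

Working:
C(n,3) = n(n−1)(n−2)/3! is increasing in n, and n(n−1)(n−2) = 3!·84 = 504 ≈ (n−1)^3 gives n ≈ 9.0. Check: C(7,3) = 35, C(8,3) = 56, C(9,3) = 84 ✓. So n = 9.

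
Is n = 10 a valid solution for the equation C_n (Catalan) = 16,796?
Yes
C_10 = C(20,10)/(10+1) = 184,756/11 = 16,796, which equals 16,796.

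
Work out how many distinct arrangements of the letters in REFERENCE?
7,560
Word has 9 letters (R=2, E=4, F=1, N=1, C=1). Arrangements: 9!/Π(k!) = 7,560.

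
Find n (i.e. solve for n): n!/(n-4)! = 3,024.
9

Explanation: n!/(n-4)! = n×(n-1)×(n-2)×(n-3), a product of 4 consecutive integers ≈ (n−1.5)^4. 3,024^(1/4) + 1.5 ≈ 8.9; check n = 9: 9×8×7×6 = 3,024 ✓. So n = 9.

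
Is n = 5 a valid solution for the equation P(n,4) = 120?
P(5,4) = 5·4·3·2 = 120, which equals 120.
Final answer: Yes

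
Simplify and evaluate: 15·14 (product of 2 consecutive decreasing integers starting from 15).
210

Explanation: This is P(15,2) = 15!/(13)! = 210.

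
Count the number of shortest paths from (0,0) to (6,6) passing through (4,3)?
350

Reasoning: To (4,3): C(7,4)=35. From there: C(5,2)=10. Total: 350.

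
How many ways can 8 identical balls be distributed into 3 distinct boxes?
45

C(8+3-1, 3-1) = C(10, 2) = 45.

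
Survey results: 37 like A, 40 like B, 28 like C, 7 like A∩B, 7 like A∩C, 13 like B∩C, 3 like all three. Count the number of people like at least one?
|A∪B∪C| = 37+40+28-7-7-13+3 = 81.
Final answer: 81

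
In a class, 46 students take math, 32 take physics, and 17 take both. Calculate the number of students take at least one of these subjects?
|A∪B| = |A|+|B|-|A∩B| = 46+32-17 = 61.

Answer: 61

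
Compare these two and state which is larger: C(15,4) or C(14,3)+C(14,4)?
By Pascal's identity: C(15,4) = C(14,3)+C(14,4) = 1,365. Equal.

Answer: Equal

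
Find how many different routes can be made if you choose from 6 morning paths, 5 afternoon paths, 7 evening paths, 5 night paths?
By the multiplication principle: 6 × 5 × 7 × 5 = 1,050.
Final answer: 1,050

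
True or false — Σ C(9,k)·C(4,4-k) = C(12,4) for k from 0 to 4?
Vandermonde's identity gives C(13,4) = 715; RHS C(12,4) = 495.
Final answer: False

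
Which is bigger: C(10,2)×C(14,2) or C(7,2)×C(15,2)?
C(10,2)×C(14,2)

Reasoning: C(10,2)×C(14,2)=4,095, C(7,2)×C(15,2)=2,205.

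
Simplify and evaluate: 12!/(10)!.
132

Working:
This equals 12×11 = 132.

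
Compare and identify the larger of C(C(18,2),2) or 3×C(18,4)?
C(C(18,2),2)

Working:
C(C(18,2),2)=11,628, 3×C(18,4)=9,180.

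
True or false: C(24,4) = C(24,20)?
C(24,4) = C(24,24-4) by the symmetry property; both equal 10,626.

Answer: True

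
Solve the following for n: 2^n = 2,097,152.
21
2,097,152 = 1,024 × 1,024 × 2 = 2^10 × 2^10 × 2^1 = 2^21, so n = 21.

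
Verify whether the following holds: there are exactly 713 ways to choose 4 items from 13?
False

Working:
C(13,4) = 715 ≠ 713.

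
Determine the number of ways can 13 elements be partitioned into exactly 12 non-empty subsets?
78

This equals S(13,12), the Stirling number of the 2nd kind.
Using the Stirling recurrence: S(n,k) = k·S(n-1,k) + S(n-1,k-1)
S(13,12) = 12·S(12,12) + S(12,11)
         = 12·1 + 66
         = 12 + 66
         = 78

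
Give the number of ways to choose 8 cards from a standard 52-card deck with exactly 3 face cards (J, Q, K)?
144,761,760

Working:
12 face cards and 40 non-face cards: C(12,3) × C(40,5) = 220 × 658,008 = 144,761,760.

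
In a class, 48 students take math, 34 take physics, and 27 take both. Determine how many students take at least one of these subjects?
55

Working:
|A∪B| = |A|+|B|-|A∩B| = 48+34-27 = 55.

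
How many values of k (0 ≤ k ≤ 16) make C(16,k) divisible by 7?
8

Solution: Checking C(16,k) mod 7 for k = 0..16: divisible at k = 3, 4, 5, 6, 10, 11, 12, 13. That's 8 values.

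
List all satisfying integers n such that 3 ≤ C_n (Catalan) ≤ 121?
C_2=2; C_3=5; C_4=14; C_5=42; C_6=132. So valid n = 3, 4, 5.

Answer: 3, 4, 5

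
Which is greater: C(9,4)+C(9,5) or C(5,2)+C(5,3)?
C(9,4)+C(9,5)

Reasoning: First=252, Second=20.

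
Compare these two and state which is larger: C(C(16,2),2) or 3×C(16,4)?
C(C(16,2),2)

Working:
C(C(16,2),2)=7,140, 3×C(16,4)=5,460.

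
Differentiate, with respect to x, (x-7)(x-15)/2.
(2x - 22)/2

d/dx[(x-7)(x-15)] = (x-15) + (x-7) = 2x - 22. Dividing by 2 gives (2x - 22)/2.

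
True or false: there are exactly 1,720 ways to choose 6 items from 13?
False

C(13,6) = 1,716 ≠ 1720.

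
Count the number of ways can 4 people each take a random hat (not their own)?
9

Reasoning: Using D(n) = (n-1)[D(n-1) + D(n-2)]:
D(4) = (4-1) × [D(3) + D(2)]
      = 3 × [2 + 1]
      = 3 × 3
      = 9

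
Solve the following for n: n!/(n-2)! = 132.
12

Reasoning: n!/(n-2)! = n×(n-1), a product of 2 consecutive integers ≈ (n−0.5)^2. 132^(1/2) + 0.5 ≈ 12.0; check n = 12: 12×11 = 132 ✓. So n = 12.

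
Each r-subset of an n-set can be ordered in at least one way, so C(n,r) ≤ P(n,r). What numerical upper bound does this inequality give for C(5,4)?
120

Reasoning: P(5,4) = 5·4·3·2 = 120, so C(5,4) ≤ 120. (The bound is loose by a factor of 4! = 24: C(5,4) = 120/24 = 5.)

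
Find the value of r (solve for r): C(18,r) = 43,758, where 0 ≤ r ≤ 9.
8

Working:
C(18,r) is increasing for 0 ≤ r ≤ 9. Stepping up (C(18,r+1) = C(18,r)·(18−r)/(r+1)): C(18,1) = 18, C(18,2) = 153, C(18,3) = 816, C(18,4) = 3,060, C(18,5) = 8,568, C(18,6) = 18,564, C(18,7) = 31,824, C(18,8) = 43,758 ✓. So r = 8.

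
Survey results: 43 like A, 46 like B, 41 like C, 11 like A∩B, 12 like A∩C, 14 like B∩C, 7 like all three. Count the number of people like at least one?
100

Solution: |A∪B∪C| = 43+46+41-11-12-14+7 = 100.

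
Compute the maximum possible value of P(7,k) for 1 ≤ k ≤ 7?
5,040

Explanation: P(7,k) increases in k, so maximum at k = 7: 7! = 5,040.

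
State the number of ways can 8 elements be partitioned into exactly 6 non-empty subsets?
266

This equals S(8,6), the Stirling number of the 2nd kind.
Using the Stirling recurrence: S(n,k) = k·S(n-1,k) + S(n-1,k-1)
S(8,6) = 6·S(7,6) + S(7,5)
         = 6·21 + 140
         = 126 + 140
         = 266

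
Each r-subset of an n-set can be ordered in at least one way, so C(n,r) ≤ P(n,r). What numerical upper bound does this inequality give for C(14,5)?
P(14,5) = 14·13·12·11·10 = 240,240, so C(14,5) ≤ 240,240. (The bound is loose by a factor of 5! = 120: C(14,5) = 240,240/120 = 2,002.)

Answer: 240,240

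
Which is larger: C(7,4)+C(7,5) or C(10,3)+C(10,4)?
C(10,3)+C(10,4)

Reasoning: First=56, Second=330.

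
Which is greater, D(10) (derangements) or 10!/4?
D(10)

D(10) = (10-1)·[D(9) + D(8)] = 9·[133,496 + 14,833] = 1,334,961; 10!/4 = 3,628,800/4 = 907,200.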